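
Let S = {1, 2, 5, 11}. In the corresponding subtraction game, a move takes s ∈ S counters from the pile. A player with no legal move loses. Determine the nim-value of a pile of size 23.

2

G(0) = 0
G(1) = mex{0} = 1
G(2) = mex{1,0} = 2
G(3) = mex{2,1} = 0
G(4) = mex{0,2} = 1
G(5) = mex{1,0,0} = 2
G(6) = mex{2,1,1} = 0
G(7) = mex{0,2,2} = 1
G(8) = mex{1,0,0} = 2
G(9) = mex{2,1,1} = 0
G(10) = mex{0,2,2} = 1
G(11) = mex{1,0,0,0} = 2
G(12) = mex{2,1,1,1} = 0
G(13) = mex{0,2,2,2} = 1
G(14) = mex{1,0,0,0} = 2
G(15) = mex{2,1,1,1} = 0
G(16) = mex{0,2,2,2} = 1
G(17) = mex{1,0,0,0} = 2
G(18) = mex{2,1,1,1} = 0
G(19) = mex{0,2,2,2} = 1
G(20) = mex{1,0,0,0} = 2
G(21) = mex{2,1,1,1} = 0
G(22) = mex{0,2,2,2} = 1
G(23) = mex{1,0,0,0} = 2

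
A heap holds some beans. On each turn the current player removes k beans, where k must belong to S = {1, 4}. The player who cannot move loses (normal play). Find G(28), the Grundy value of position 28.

G(0) = 0
G(1) = mex{0} = 1
G(2) = mex{1} = 0
G(3) = mex{0} = 1
G(4) = mex{1,0} = 2
G(5) = mex{2,1} = 0
G(6) = mex{0,0} = 1
G(7) = mex{1,1} = 0
G(8) = mex{0,2} = 1
G(9) = mex{1,0} = 2
G(10) = mex{2,1} = 0
G(11) = mex{0,0} = 1
G(12) = mex{1,1} = 0
G(13) = mex{0,2} = 1
G(14) = mex{1,0} = 2
G(15) = mex{2,1} = 0
G(16) = mex{0,0} = 1
G(17) = mex{1,1} = 0
G(18) = mex{0,2} = 1
G(19) = mex{1,0} = 2
G(20) = mex{2,1} = 0
G(21) = mex{0,0} = 1
G(22) = mex{1,1} = 0
G(23) = mex{0,2} = 1
G(24) = mex{1,0} = 2
G(25) = mex{2,1} = 0
G(26) = mex{0,0} = 1
G(27) = mex{1,1} = 0
G(28) = mex{0,2} = 1

1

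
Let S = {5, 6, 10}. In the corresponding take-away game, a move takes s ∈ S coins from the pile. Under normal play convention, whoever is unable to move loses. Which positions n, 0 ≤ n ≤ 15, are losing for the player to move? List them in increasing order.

G(0) = 0
G(1) = mex{} = 0
G(2) = mex{} = 0
G(3) = mex{} = 0
G(4) = mex{} = 0
G(5) = mex{0} = 1
G(6) = mex{0,0} = 1
G(7) = mex{0,0} = 1
G(8) = mex{0,0} = 1
G(9) = mex{0,0} = 1
G(10) = mex{1,0,0} = 2
G(11) = mex{1,1,0} = 2
G(12) = mex{1,1,0} = 2
G(13) = mex{1,1,0} = 2
G(14) = mex{1,1,0} = 2
G(15) = mex{2,1,1} = 0
P-positions are exactly the n with G(n) = 0.

0, 1, 2, 3, 4, 15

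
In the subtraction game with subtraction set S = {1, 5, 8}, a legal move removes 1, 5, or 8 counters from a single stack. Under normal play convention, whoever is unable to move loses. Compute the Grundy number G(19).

G(0) = 0
G(1) = mex{0} = 1
G(2) = mex{1} = 0
G(3) = mex{0} = 1
G(4) = mex{1} = 0
G(5) = mex{0,0} = 1
G(6) = mex{1,1} = 0
G(7) = mex{0,0} = 1
G(8) = mex{1,1,0} = 2
G(9) = mex{2,0,1} = 3
G(10) = mex{3,1,0} = 2
G(11) = mex{2,0,1} = 3
G(12) = mex{3,1,0} = 2
G(13) = mex{2,2,1} = 0
G(14) = mex{0,3,0} = 1
G(15) = mex{1,2,1} = 0
G(16) = mex{0,3,2} = 1
G(17) = mex{1,2,3} = 0
G(18) = mex{0,0,2} = 1
G(19) = mex{1,1,3} = 0

0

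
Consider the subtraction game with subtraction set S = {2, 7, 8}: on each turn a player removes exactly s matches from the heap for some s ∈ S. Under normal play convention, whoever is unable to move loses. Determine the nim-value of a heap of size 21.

n :  0  1  2  3  4  5  6  7  8  9 10 11 12 13 14 15 16 17 18 19 20 21
G :  0  0  1  1  0  0  1  1  2  2  0  3  1  2  0  0  1  1  2  0  0  1

1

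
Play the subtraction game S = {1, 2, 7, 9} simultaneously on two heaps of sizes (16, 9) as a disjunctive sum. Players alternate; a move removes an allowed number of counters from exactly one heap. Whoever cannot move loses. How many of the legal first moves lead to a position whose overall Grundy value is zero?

All heaps use S = {1, 2, 7, 9}:
G(0) = 0
G(1) = mex{0} = 1
G(2) = mex{1,0} = 2
G(3) = mex{2,1} = 0
G(4) = mex{0,2} = 1
G(5) = mex{1,0} = 2
G(6) = mex{2,1} = 0
G(7) = mex{0,2,0} = 1
G(8) = mex{1,0,1} = 2
G(9) = mex{2,1,2,0} = 3
G(10) = mex{3,2,0,1} = 4
G(11) = mex{4,3,1,2} = 0
G(12) = mex{0,4,2,0} = 1
G(13) = mex{1,0,0,1} = 2
G(14) = mex{2,1,1,2} = 0
G(15) = mex{0,2,2,0} = 1
G(16) = mex{1,0,3,1} = 2
Heap A: G(16) = 2.
Heap B: G(9) = 3.
Combined Grundy value = 2 ⊕ 3 = 1.
A winning move leaves total XOR = 0, i.e. changes one component's Grundy value g to g ⊕ X where X is the current total.
Heap A: need g' = 2⊕1 = 3. Options: 16−1→G=1, 16−2→G=0, 16−7→G=3, 16−9→G=1. Hits: 1.
Heap B: need g' = 3⊕1 = 2. Options: 9−1→G=2, 9−2→G=1, 9−7→G=2, 9−9→G=0. Hits: 2.

3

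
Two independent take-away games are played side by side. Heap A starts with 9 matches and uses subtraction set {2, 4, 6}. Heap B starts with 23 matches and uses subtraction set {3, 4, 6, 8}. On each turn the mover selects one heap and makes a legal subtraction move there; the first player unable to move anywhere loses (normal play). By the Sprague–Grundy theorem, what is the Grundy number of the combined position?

0

Heap A, S = {2, 4, 6}:
G(0) = 0
G(1) = mex{} = 0
G(2) = mex{0} = 1
G(3) = mex{0} = 1
G(4) = mex{1,0} = 2
G(5) = mex{1,0} = 2
G(6) = mex{2,1,0} = 3
G(7) = mex{2,1,0} = 3
G(8) = mex{3,2,1} = 0
G(9) = mex{3,2,1} = 0
G_A(9) = 0.
Heap B, S = {3, 4, 6, 8}:
G(0) = 0
G(1) = mex{} = 0
G(2) = mex{} = 0
G(3) = mex{0} = 1
G(4) = mex{0,0} = 1
G(5) = mex{0,0} = 1
G(6) = mex{1,0,0} = 2
G(7) = mex{1,1,0} = 2
G(8) = mex{1,1,0,0} = 2
G(9) = mex{2,1,1,0} = 3
G(10) = mex{2,2,1,0} = 3
G(11) = mex{2,2,1,1} = 0
G(12) = mex{3,2,2,1} = 0
G(13) = mex{3,3,2,1} = 0
G(14) = mex{0,3,2,2} = 1
G(15) = mex{0,0,3,2} = 1
G(16) = mex{0,0,3,2} = 1
G(17) = mex{1,0,0,3} = 2
G(18) = mex{1,1,0,3} = 2
G(19) = mex{1,1,0,0} = 2
G(20) = mex{2,1,1,0} = 3
G(21) = mex{2,2,1,0} = 3
G(22) = mex{2,2,1,1} = 0
G(23) = mex{3,2,2,1} = 0
G_B(23) = 0.
Combined Grundy value = 0 ⊕ 0 = 0.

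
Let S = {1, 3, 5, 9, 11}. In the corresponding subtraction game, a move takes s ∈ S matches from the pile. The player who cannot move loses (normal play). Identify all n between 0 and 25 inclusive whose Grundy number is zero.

0, 2, 4, 6, 8, 10, 12, 14, 16, 18, 20, 22, 24

G(0) = 0
G(1) = mex{0} = 1
G(2) = mex{1} = 0
G(3) = mex{0,0} = 1
G(4) = mex{1,1} = 0
G(5) = mex{0,0,0} = 1
G(6) = mex{1,1,1} = 0
G(7) = mex{0,0,0} = 1
G(8) = mex{1,1,1} = 0
G(9) = mex{0,0,0,0} = 1
G(10) = mex{1,1,1,1} = 0
G(11) = mex{0,0,0,0,0} = 1
G(12) = mex{1,1,1,1,1} = 0
G(13) = mex{0,0,0,0,0} = 1
G(14) = mex{1,1,1,1,1} = 0
G(15) = mex{0,0,0,0,0} = 1
G(16) = mex{1,1,1,1,1} = 0
G(17) = mex{0,0,0,0,0} = 1
G(18) = mex{1,1,1,1,1} = 0
G(19) = mex{0,0,0,0,0} = 1
G(20) = mex{1,1,1,1,1} = 0
G(21) = mex{0,0,0,0,0} = 1
G(22) = mex{1,1,1,1,1} = 0
G(23) = mex{0,0,0,0,0} = 1
G(24) = mex{1,1,1,1,1} = 0
G(25) = mex{0,0,0,0,0} = 1
P-positions are exactly the n with G(n) = 0.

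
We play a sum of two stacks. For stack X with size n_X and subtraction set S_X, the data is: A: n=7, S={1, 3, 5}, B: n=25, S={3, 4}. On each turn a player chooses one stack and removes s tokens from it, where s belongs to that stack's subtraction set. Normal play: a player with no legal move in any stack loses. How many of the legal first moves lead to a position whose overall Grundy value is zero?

Stack A, S = {1, 3, 5}:
G(0) = 0
G(1) = mex{0} = 1
G(2) = mex{1} = 0
G(3) = mex{0,0} = 1
G(4) = mex{1,1} = 0
G(5) = mex{0,0,0} = 1
G(6) = mex{1,1,1} = 0
G(7) = mex{0,0,0} = 1
G_A(7) = 1.
Stack B, S = {3, 4}:
n :  0  1  2  3  4  5  6  7  8  9 10 11 12 13 14 15 16 17 18 19 20 21 22 23 24 25
G :  0  0  0  1  1  1  2  0  0  0  1  1  1  2  0  0  0  1  1  1  2  0  0  0  1  1
G_B(25) = 1.
Combined Grundy value = 1 ⊕ 1 = 0.
A winning move leaves total XOR = 0, i.e. changes one component's Grundy value g to g ⊕ X where X is the current total.
Stack A: target g' = 1⊕0 = 1, but every legal move changes the Grundy value (mex property), so 0 moves.
Stack B: target g' = 1⊕0 = 1, but every legal move changes the Grundy value (mex property), so 0 moves.

0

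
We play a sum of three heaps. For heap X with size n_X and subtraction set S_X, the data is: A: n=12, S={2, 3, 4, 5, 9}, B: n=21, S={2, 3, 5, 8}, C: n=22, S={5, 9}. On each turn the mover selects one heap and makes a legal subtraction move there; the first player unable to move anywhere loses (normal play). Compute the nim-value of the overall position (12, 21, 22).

1

Heap A, S = {2, 3, 4, 5, 9}:
n :  0  1  2  3  4  5  6  7  8  9 10 11 12
G :  0  0  1  1  2  2  3  0  0  1  1  2  2
G_A(12) = 2.
Heap B, S = {2, 3, 5, 8}:
G(0) = 0
G(1) = mex{} = 0
G(2) = mex{0} = 1
G(3) = mex{0,0} = 1
G(4) = mex{1,0} = 2
G(5) = mex{1,1,0} = 2
G(6) = mex{2,1,0} = 3
G(7) = mex{2,2,1} = 0
G(8) = mex{3,2,1,0} = 4
G(9) = mex{0,3,2,0} = 1
G(10) = mex{4,0,2,1} = 3
G(11) = mex{1,4,3,1} = 0
G(12) = mex{3,1,0,2} = 4
G(13) = mex{0,3,4,2} = 1
G(14) = mex{4,0,1,3} = 2
G(15) = mex{1,4,3,0} = 2
G(16) = mex{2,1,0,4} = 3
G(17) = mex{2,2,4,1} = 0
G(18) = mex{3,2,1,3} = 0
G(19) = mex{0,3,2,0} = 1
G(20) = mex{0,0,2,4} = 1
G(21) = mex{1,0,3,1} = 2
G_B(21) = 2.
Heap C, S = {5, 9}:
G(0) = 0
G(1) = mex{} = 0
G(2) = mex{} = 0
G(3) = mex{} = 0
G(4) = mex{} = 0
G(5) = mex{0} = 1
G(6) = mex{0} = 1
G(7) = mex{0} = 1
G(8) = mex{0} = 1
G(9) = mex{0,0} = 1
G(10) = mex{1,0} = 2
G(11) = mex{1,0} = 2
G(12) = mex{1,0} = 2
G(13) = mex{1,0} = 2
G(14) = mex{1,1} = 0
G(15) = mex{2,1} = 0
G(16) = mex{2,1} = 0
G(17) = mex{2,1} = 0
G(18) = mex{2,1} = 0
G(19) = mex{0,2} = 1
G(20) = mex{0,2} = 1
G(21) = mex{0,2} = 1
G(22) = mex{0,2} = 1
G_C(22) = 1.
Combined Grundy value = 2 ⊕ 2 ⊕ 1 = 1.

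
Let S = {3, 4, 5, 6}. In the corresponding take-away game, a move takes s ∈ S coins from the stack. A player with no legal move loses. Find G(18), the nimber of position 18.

G(0) = 0
G(1) = mex{} = 0
G(2) = mex{} = 0
G(3) = mex{0} = 1
G(4) = mex{0,0} = 1
G(5) = mex{0,0,0} = 1
G(6) = mex{1,0,0,0} = 2
G(7) = mex{1,1,0,0} = 2
G(8) = mex{1,1,1,0} = 2
G(9) = mex{2,1,1,1} = 0
G(10) = mex{2,2,1,1} = 0
G(11) = mex{2,2,2,1} = 0
G(12) = mex{0,2,2,2} = 1
G(13) = mex{0,0,2,2} = 1
G(14) = mex{0,0,0,2} = 1
G(15) = mex{1,0,0,0} = 2
G(16) = mex{1,1,0,0} = 2
G(17) = mex{1,1,1,0} = 2
G(18) = mex{2,1,1,1} = 0

0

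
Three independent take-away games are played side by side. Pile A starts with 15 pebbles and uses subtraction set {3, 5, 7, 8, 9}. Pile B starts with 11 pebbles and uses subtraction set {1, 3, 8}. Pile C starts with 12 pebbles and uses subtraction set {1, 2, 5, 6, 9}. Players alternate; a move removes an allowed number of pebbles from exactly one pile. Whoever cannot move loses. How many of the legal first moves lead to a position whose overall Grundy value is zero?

4

Pile A, S = {3, 5, 7, 8, 9}:
n :  0  1  2  3  4  5  6  7  8  9 10 11 12 13 14 15
G :  0  0  0  1  1  1  2  2  2  3  3  3  0  0  0  1
G_A(15) = 1.
Pile B, S = {1, 3, 8}:
G(0) = 0
G(1) = mex{0} = 1
G(2) = mex{1} = 0
G(3) = mex{0,0} = 1
G(4) = mex{1,1} = 0
G(5) = mex{0,0} = 1
G(6) = mex{1,1} = 0
G(7) = mex{0,0} = 1
G(8) = mex{1,1,0} = 2
G(9) = mex{2,0,1} = 3
G(10) = mex{3,1,0} = 2
G(11) = mex{2,2,1} = 0
G_B(11) = 0.
Pile C, S = {1, 2, 5, 6, 9}:
G(0) = 0
G(1) = mex{0} = 1
G(2) = mex{1,0} = 2
G(3) = mex{2,1} = 0
G(4) = mex{0,2} = 1
G(5) = mex{1,0,0} = 2
G(6) = mex{2,1,1,0} = 3
G(7) = mex{3,2,2,1} = 0
G(8) = mex{0,3,0,2} = 1
G(9) = mex{1,0,1,0,0} = 2
G(10) = mex{2,1,2,1,1} = 0
G(11) = mex{0,2,3,2,2} = 1
G(12) = mex{1,0,0,3,0} = 2
G_C(12) = 2.
Combined Grundy value = 1 ⊕ 0 ⊕ 2 = 3.
A winning move leaves total XOR = 0, i.e. changes one component's Grundy value g to g ⊕ X where X is the current total.
Pile A: need g' = 1⊕3 = 2. Options: 15−3→G=0, 15−5→G=3, 15−7→G=2, 15−8→G=2, 15−9→G=2. Hits: 3.
Pile B: need g' = 0⊕3 = 3. Options: 11−1→G=2, 11−3→G=2, 11−8→G=1. Hits: 0.
Pile C: need g' = 2⊕3 = 1. Options: 12−1→G=1, 12−2→G=0, 12−5→G=0, 12−6→G=3, 12−9→G=0. Hits: 1.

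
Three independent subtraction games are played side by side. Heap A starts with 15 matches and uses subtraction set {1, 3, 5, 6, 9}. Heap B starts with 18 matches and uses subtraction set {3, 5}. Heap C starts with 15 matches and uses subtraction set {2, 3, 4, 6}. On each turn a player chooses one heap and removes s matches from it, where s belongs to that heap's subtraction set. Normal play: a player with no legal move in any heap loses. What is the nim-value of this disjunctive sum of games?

Heap A, S = {1, 3, 5, 6, 9}:
n :  0  1  2  3  4  5  6  7  8  9 10 11 12 13 14 15
G :  0  1  0  1  0  1  2  3  2  3  2  3  0  1  0  1
G_A(15) = 1.
Heap B, S = {3, 5}:
G(0) = 0
G(1) = mex{} = 0
G(2) = mex{} = 0
G(3) = mex{0} = 1
G(4) = mex{0} = 1
G(5) = mex{0,0} = 1
G(6) = mex{1,0} = 2
G(7) = mex{1,0} = 2
G(8) = mex{1,1} = 0
G(9) = mex{2,1} = 0
G(10) = mex{2,1} = 0
G(11) = mex{0,2} = 1
G(12) = mex{0,2} = 1
G(13) = mex{0,0} = 1
G(14) = mex{1,0} = 2
G(15) = mex{1,0} = 2
G(16) = mex{1,1} = 0
G(17) = mex{2,1} = 0
G(18) = mex{2,1} = 0
G_B(18) = 0.
Heap C, S = {2, 3, 4, 6}:
G(0) = 0
G(1) = mex{} = 0
G(2) = mex{0} = 1
G(3) = mex{0,0} = 1
G(4) = mex{1,0,0} = 2
G(5) = mex{1,1,0} = 2
G(6) = mex{2,1,1,0} = 3
G(7) = mex{2,2,1,0} = 3
G(8) = mex{3,2,2,1} = 0
G(9) = mex{3,3,2,1} = 0
G(10) = mex{0,3,3,2} = 1
G(11) = mex{0,0,3,2} = 1
G(12) = mex{1,0,0,3} = 2
G(13) = mex{1,1,0,3} = 2
G(14) = mex{2,1,1,0} = 3
G(15) = mex{2,2,1,0} = 3
G_C(15) = 3.
Combined Grundy value = 1 ⊕ 0 ⊕ 3 = 2.

2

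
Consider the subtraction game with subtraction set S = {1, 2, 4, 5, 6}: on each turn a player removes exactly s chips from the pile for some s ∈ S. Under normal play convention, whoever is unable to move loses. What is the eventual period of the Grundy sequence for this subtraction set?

10

n :  0  1  2  3  4  5  6  7  8  9 10 11 12 13 14 15 16 17 18 19 20 21
G :  0  1  2  0  1  2  3  4  5  3  0  1  2  0  1  2  3  4  5  3  0  1
G(n+10) = G(n) holds for n = 0,…,5 (a full window of length max(S) = 6), so the sequence is purely periodic with period 10.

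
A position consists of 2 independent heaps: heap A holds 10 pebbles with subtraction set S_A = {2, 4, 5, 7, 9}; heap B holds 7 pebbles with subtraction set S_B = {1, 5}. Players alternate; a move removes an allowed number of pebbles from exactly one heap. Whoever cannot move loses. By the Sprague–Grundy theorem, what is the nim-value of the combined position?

4

Heap A, S = {2, 4, 5, 7, 9}:
n :  0  1  2  3  4  5  6  7  8  9 10
G :  0  0  1  1  2  2  3  3  4  4  5
G_A(10) = 5.
Heap B, S = {1, 5}:
n : 0 1 2 3 4 5 6 7
G : 0 1 0 1 0 1 0 1
G_B(7) = 1.
Combined Grundy value = 5 ⊕ 1 = 4.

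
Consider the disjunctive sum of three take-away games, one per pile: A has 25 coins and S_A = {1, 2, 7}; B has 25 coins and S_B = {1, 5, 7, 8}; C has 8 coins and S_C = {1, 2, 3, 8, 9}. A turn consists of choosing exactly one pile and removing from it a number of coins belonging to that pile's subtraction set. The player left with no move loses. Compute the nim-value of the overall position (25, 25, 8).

Pile A, S = {1, 2, 7}:
G(0) = 0
G(1) = mex{0} = 1
G(2) = mex{1,0} = 2
G(3) = mex{2,1} = 0
G(4) = mex{0,2} = 1
G(5) = mex{1,0} = 2
G(6) = mex{2,1} = 0
G(7) = mex{0,2,0} = 1
G(8) = mex{1,0,1} = 2
G(9) = mex{2,1,2} = 0
G(10) = mex{0,2,0} = 1
G(11) = mex{1,0,1} = 2
G(12) = mex{2,1,2} = 0
G(13) = mex{0,2,0} = 1
G(14) = mex{1,0,1} = 2
G(15) = mex{2,1,2} = 0
G(16) = mex{0,2,0} = 1
G(17) = mex{1,0,1} = 2
G(18) = mex{2,1,2} = 0
G(19) = mex{0,2,0} = 1
G(20) = mex{1,0,1} = 2
G(21) = mex{2,1,2} = 0
G(22) = mex{0,2,0} = 1
G(23) = mex{1,0,1} = 2
G(24) = mex{2,1,2} = 0
G(25) = mex{0,2,0} = 1
G_A(25) = 1.
Pile B, S = {1, 5, 7, 8}:
G(0) = 0
G(1) = mex{0} = 1
G(2) = mex{1} = 0
G(3) = mex{0} = 1
G(4) = mex{1} = 0
G(5) = mex{0,0} = 1
G(6) = mex{1,1} = 0
G(7) = mex{0,0,0} = 1
G(8) = mex{1,1,1,0} = 2
G(9) = mex{2,0,0,1} = 3
G(10) = mex{3,1,1,0} = 2
G(11) = mex{2,0,0,1} = 3
G(12) = mex{3,1,1,0} = 2
G(13) = mex{2,2,0,1} = 3
G(14) = mex{3,3,1,0} = 2
G(15) = mex{2,2,2,1} = 0
G(16) = mex{0,3,3,2} = 1
G(17) = mex{1,2,2,3} = 0
G(18) = mex{0,3,3,2} = 1
G(19) = mex{1,2,2,3} = 0
G(20) = mex{0,0,3,2} = 1
G(21) = mex{1,1,2,3} = 0
G(22) = mex{0,0,0,2} = 1
G(23) = mex{1,1,1,0} = 2
G(24) = mex{2,0,0,1} = 3
G(25) = mex{3,1,1,0} = 2
G_B(25) = 2.
Pile C, S = {1, 2, 3, 8, 9}:
G(0) = 0
G(1) = mex{0} = 1
G(2) = mex{1,0} = 2
G(3) = mex{2,1,0} = 3
G(4) = mex{3,2,1} = 0
G(5) = mex{0,3,2} = 1
G(6) = mex{1,0,3} = 2
G(7) = mex{2,1,0} = 3
G(8) = mex{3,2,1,0} = 4
G_C(8) = 4.
Combined Grundy value = 1 ⊕ 2 ⊕ 4 = 7.

7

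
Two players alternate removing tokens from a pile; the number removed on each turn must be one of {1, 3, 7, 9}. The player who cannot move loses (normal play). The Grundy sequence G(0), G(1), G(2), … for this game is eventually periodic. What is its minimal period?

2

G(0) = 0
G(1) = mex{0} = 1
G(2) = mex{1} = 0
G(3) = mex{0,0} = 1
G(4) = mex{1,1} = 0
G(5) = mex{0,0} = 1
G(6) = mex{1,1} = 0
G(7) = mex{0,0,0} = 1
G(8) = mex{1,1,1} = 0
G(9) = mex{0,0,0,0} = 1
G(10) = mex{1,1,1,1} = 0
G(11) = mex{0,0,0,0} = 1
G(12) = mex{1,1,1,1} = 0
G(13) = mex{0,0,0,0} = 1
G(14) = mex{1,1,1,1} = 0
G(n+2) = G(n) holds for n = 0,…,8 (a full window of length max(S) = 9), so the sequence is purely periodic with period 2.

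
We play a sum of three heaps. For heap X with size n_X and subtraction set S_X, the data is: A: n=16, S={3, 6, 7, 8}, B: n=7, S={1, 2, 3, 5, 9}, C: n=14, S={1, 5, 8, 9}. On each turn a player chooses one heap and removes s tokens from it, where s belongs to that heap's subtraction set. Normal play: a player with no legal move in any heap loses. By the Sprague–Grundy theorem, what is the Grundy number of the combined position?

Heap A, S = {3, 6, 7, 8}:
n :  0  1  2  3  4  5  6  7  8  9 10 11 12 13 14 15 16
G :  0  0  0  1  1  1  2  2  2  3  3  0  0  0  1  1  1
G_A(16) = 1.
Heap B, S = {1, 2, 3, 5, 9}:
G(0) = 0
G(1) = mex{0} = 1
G(2) = mex{1,0} = 2
G(3) = mex{2,1,0} = 3
G(4) = mex{3,2,1} = 0
G(5) = mex{0,3,2,0} = 1
G(6) = mex{1,0,3,1} = 2
G(7) = mex{2,1,0,2} = 3
G_B(7) = 3.
Heap C, S = {1, 5, 8, 9}:
G(0) = 0
G(1) = mex{0} = 1
G(2) = mex{1} = 0
G(3) = mex{0} = 1
G(4) = mex{1} = 0
G(5) = mex{0,0} = 1
G(6) = mex{1,1} = 0
G(7) = mex{0,0} = 1
G(8) = mex{1,1,0} = 2
G(9) = mex{2,0,1,0} = 3
G(10) = mex{3,1,0,1} = 2
G(11) = mex{2,0,1,0} = 3
G(12) = mex{3,1,0,1} = 2
G(13) = mex{2,2,1,0} = 3
G(14) = mex{3,3,0,1} = 2
G_C(14) = 2.
Combined Grundy value = 1 ⊕ 3 ⊕ 2 = 0.

0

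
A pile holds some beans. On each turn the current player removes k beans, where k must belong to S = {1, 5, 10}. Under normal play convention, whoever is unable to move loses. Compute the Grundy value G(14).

2

G(0) = 0
G(1) = mex{0} = 1
G(2) = mex{1} = 0
G(3) = mex{0} = 1
G(4) = mex{1} = 0
G(5) = mex{0,0} = 1
G(6) = mex{1,1} = 0
G(7) = mex{0,0} = 1
G(8) = mex{1,1} = 0
G(9) = mex{0,0} = 1
G(10) = mex{1,1,0} = 2
G(11) = mex{2,0,1} = 3
G(12) = mex{3,1,0} = 2
G(13) = mex{2,0,1} = 3
G(14) = mex{3,1,0} = 2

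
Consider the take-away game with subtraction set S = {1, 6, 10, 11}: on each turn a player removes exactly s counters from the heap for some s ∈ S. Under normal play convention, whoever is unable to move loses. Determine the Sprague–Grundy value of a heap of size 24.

1

n :  0  1  2  3  4  5  6  7  8  9 10 11 12 13 14 15 16 17 18 19 20 21 22 23 24
G :  0  1  0  1  0  1  2  0  1  0  1  2  3  2  3  2  0  1  2  3  2  0  1  0  1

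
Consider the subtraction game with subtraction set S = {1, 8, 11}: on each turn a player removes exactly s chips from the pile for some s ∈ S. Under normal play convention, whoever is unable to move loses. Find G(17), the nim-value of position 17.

1

n :  0  1  2  3  4  5  6  7  8  9 10 11 12 13 14 15 16 17
G :  0  1  0  1  0  1  0  1  2  0  1  2  3  2  3  2  0  1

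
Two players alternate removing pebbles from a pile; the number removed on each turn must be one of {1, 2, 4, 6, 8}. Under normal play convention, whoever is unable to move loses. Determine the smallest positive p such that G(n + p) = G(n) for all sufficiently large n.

10

n :  0  1  2  3  4  5  6  7  8  9 10 11 12 13 14 15 16 17 18 19 20 21
G :  0  1  2  0  1  2  3  4  5  3  0  1  2  0  1  2  3  4  5  3  0  1
G(n+10) = G(n) holds for n = 0,…,7 (a full window of length max(S) = 8), so the sequence is purely periodic with period 10.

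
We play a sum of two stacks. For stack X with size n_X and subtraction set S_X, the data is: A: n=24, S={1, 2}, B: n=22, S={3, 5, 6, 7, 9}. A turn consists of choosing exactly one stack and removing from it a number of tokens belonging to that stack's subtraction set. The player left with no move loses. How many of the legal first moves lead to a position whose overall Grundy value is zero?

Stack A, S = {1, 2}:
n :  0  1  2  3  4  5  6  7  8  9 10 11 12 13 14 15 16 17 18 19 20 21 22 23 24
G :  0  1  2  0  1  2  0  1  2  0  1  2  0  1  2  0  1  2  0  1  2  0  1  2  0
G_A(24) = 0.
Stack B, S = {3, 5, 6, 7, 9}:
G(0) = 0
G(1) = mex{} = 0
G(2) = mex{} = 0
G(3) = mex{0} = 1
G(4) = mex{0} = 1
G(5) = mex{0,0} = 1
G(6) = mex{1,0,0} = 2
G(7) = mex{1,0,0,0} = 2
G(8) = mex{1,1,0,0} = 2
G(9) = mex{2,1,1,0,0} = 3
G(10) = mex{2,1,1,1,0} = 3
G(11) = mex{2,2,1,1,0} = 3
G(12) = mex{3,2,2,1,1} = 0
G(13) = mex{3,2,2,2,1} = 0
G(14) = mex{3,3,2,2,1} = 0
G(15) = mex{0,3,3,2,2} = 1
G(16) = mex{0,3,3,3,2} = 1
G(17) = mex{0,0,3,3,2} = 1
G(18) = mex{1,0,0,3,3} = 2
G(19) = mex{1,0,0,0,3} = 2
G(20) = mex{1,1,0,0,3} = 2
G(21) = mex{2,1,1,0,0} = 3
G(22) = mex{2,1,1,1,0} = 3
G_B(22) = 3.
Combined Grundy value = 0 ⊕ 3 = 3.
A winning move leaves total XOR = 0, i.e. changes one component's Grundy value g to g ⊕ X where X is the current total.
Stack A: need g' = 0⊕3 = 3. Options: 24−1→G=2, 24−2→G=1. Hits: 0.
Stack B: need g' = 3⊕3 = 0. Options: 22−3→G=2, 22−5→G=1, 22−6→G=1, 22−7→G=1, 22−9→G=0. Hits: 1.

1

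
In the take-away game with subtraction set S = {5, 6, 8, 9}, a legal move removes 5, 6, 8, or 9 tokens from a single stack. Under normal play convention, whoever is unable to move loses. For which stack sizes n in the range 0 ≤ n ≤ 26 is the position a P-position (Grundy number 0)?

G(0) = 0
G(1) = mex{} = 0
G(2) = mex{} = 0
G(3) = mex{} = 0
G(4) = mex{} = 0
G(5) = mex{0} = 1
G(6) = mex{0,0} = 1
G(7) = mex{0,0} = 1
G(8) = mex{0,0,0} = 1
G(9) = mex{0,0,0,0} = 1
G(10) = mex{1,0,0,0} = 2
G(11) = mex{1,1,0,0} = 2
G(12) = mex{1,1,0,0} = 2
G(13) = mex{1,1,1,0} = 2
G(14) = mex{1,1,1,1} = 0
G(15) = mex{2,1,1,1} = 0
G(16) = mex{2,2,1,1} = 0
G(17) = mex{2,2,1,1} = 0
G(18) = mex{2,2,2,1} = 0
G(19) = mex{0,2,2,2} = 1
G(20) = mex{0,0,2,2} = 1
G(21) = mex{0,0,2,2} = 1
G(22) = mex{0,0,0,2} = 1
G(23) = mex{0,0,0,0} = 1
G(24) = mex{1,0,0,0} = 2
G(25) = mex{1,1,0,0} = 2
G(26) = mex{1,1,0,0} = 2
P-positions are exactly the n with G(n) = 0.

0, 1, 2, 3, 4, 14, 15, 16, 17, 18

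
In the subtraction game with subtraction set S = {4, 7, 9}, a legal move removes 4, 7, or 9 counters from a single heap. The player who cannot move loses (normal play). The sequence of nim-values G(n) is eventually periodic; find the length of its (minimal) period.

13

n :  0  1  2  3  4  5  6  7  8  9 10 11 12 13 14 15 16 17 18 19 20 21 22 23 24 25 26 27
G :  0  0  0  0  1  1  1  1  2  2  2  2  3  0  0  0  0  1  1  1  1  2  2  2  2  3  0  0
G(n+13) = G(n) holds for n = 0,…,8 (a full window of length max(S) = 9), so the sequence is purely periodic with period 13.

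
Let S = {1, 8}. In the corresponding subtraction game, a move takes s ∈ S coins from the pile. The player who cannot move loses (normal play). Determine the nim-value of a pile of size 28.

n :  0  1  2  3  4  5  6  7  8  9 10 11 12 13 14 15 16 17 18 19 20 21 22 23 24 25 26 27 28
G :  0  1  0  1  0  1  0  1  2  0  1  0  1  0  1  0  1  2  0  1  0  1  0  1  0  1  2  0  1

1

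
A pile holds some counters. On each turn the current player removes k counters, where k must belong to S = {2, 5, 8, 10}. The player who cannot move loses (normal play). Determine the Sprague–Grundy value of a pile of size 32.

G(0) = 0
G(1) = mex{} = 0
G(2) = mex{0} = 1
G(3) = mex{0} = 1
G(4) = mex{1} = 0
G(5) = mex{1,0} = 2
G(6) = mex{0,0} = 1
G(7) = mex{2,1} = 0
G(8) = mex{1,1,0} = 2
G(9) = mex{0,0,0} = 1
G(10) = mex{2,2,1,0} = 3
G(11) = mex{1,1,1,0} = 2
G(12) = mex{3,0,0,1} = 2
G(13) = mex{2,2,2,1} = 0
G(14) = mex{2,1,1,0} = 3
G(15) = mex{0,3,0,2} = 1
G(16) = mex{3,2,2,1} = 0
G(17) = mex{1,2,1,0} = 3
G(18) = mex{0,0,3,2} = 1
G(19) = mex{3,3,2,1} = 0
G(20) = mex{1,1,2,3} = 0
G(21) = mex{0,0,0,2} = 1
G(22) = mex{0,3,3,2} = 1
G(23) = mex{1,1,1,0} = 2
G(24) = mex{1,0,0,3} = 2
G(25) = mex{2,0,3,1} = 4
G(26) = mex{2,1,1,0} = 3
G(27) = mex{4,1,0,3} = 2
G(28) = mex{3,2,0,1} = 4
G(29) = mex{2,2,1,0} = 3
G(30) = mex{4,4,1,0} = 2
G(31) = mex{3,3,2,1} = 0
G(32) = mex{2,2,2,1} = 0

0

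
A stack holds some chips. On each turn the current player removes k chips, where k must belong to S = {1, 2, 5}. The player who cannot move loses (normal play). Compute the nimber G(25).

G(0) = 0
G(1) = mex{0} = 1
G(2) = mex{1,0} = 2
G(3) = mex{2,1} = 0
G(4) = mex{0,2} = 1
G(5) = mex{1,0,0} = 2
G(6) = mex{2,1,1} = 0
G(7) = mex{0,2,2} = 1
G(8) = mex{1,0,0} = 2
G(9) = mex{2,1,1} = 0
G(10) = mex{0,2,2} = 1
G(11) = mex{1,0,0} = 2
G(12) = mex{2,1,1} = 0
G(13) = mex{0,2,2} = 1
G(14) = mex{1,0,0} = 2
G(15) = mex{2,1,1} = 0
G(16) = mex{0,2,2} = 1
G(17) = mex{1,0,0} = 2
G(18) = mex{2,1,1} = 0
G(19) = mex{0,2,2} = 1
G(20) = mex{1,0,0} = 2
G(21) = mex{2,1,1} = 0
G(22) = mex{0,2,2} = 1
G(23) = mex{1,0,0} = 2
G(24) = mex{2,1,1} = 0
G(25) = mex{0,2,2} = 1

1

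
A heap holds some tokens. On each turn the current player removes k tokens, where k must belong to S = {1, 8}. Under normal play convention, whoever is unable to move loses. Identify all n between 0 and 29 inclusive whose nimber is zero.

n :  0  1  2  3  4  5  6  7  8  9 10 11 12 13 14 15 16 17 18 19 20 21 22 23 24 25 26 27 28 29
G :  0  1  0  1  0  1  0  1  2  0  1  0  1  0  1  0  1  2  0  1  0  1  0  1  0  1  2  0  1  0
P-positions are exactly the n with G(n) = 0.

0, 2, 4, 6, 9, 11, 13, 15, 18, 20, 22, 24, 27, 29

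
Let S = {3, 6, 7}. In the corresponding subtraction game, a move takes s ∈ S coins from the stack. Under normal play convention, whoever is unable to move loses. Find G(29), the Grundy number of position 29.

G(0) = 0
G(1) = mex{} = 0
G(2) = mex{} = 0
G(3) = mex{0} = 1
G(4) = mex{0} = 1
G(5) = mex{0} = 1
G(6) = mex{1,0} = 2
G(7) = mex{1,0,0} = 2
G(8) = mex{1,0,0} = 2
G(9) = mex{2,1,0} = 3
G(10) = mex{2,1,1} = 0
G(11) = mex{2,1,1} = 0
G(12) = mex{3,2,1} = 0
G(13) = mex{0,2,2} = 1
G(14) = mex{0,2,2} = 1
G(15) = mex{0,3,2} = 1
G(16) = mex{1,0,3} = 2
G(17) = mex{1,0,0} = 2
G(18) = mex{1,0,0} = 2
G(19) = mex{2,1,0} = 3
G(20) = mex{2,1,1} = 0
G(21) = mex{2,1,1} = 0
G(22) = mex{3,2,1} = 0
G(23) = mex{0,2,2} = 1
G(24) = mex{0,2,2} = 1
G(25) = mex{0,3,2} = 1
G(26) = mex{1,0,3} = 2
G(27) = mex{1,0,0} = 2
G(28) = mex{1,0,0} = 2
G(29) = mex{2,1,0} = 3

3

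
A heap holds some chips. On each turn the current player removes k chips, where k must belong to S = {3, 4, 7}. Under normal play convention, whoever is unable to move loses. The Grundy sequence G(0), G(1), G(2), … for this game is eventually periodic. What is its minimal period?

10

G(0) = 0
G(1) = mex{} = 0
G(2) = mex{} = 0
G(3) = mex{0} = 1
G(4) = mex{0,0} = 1
G(5) = mex{0,0} = 1
G(6) = mex{1,0} = 2
G(7) = mex{1,1,0} = 2
G(8) = mex{1,1,0} = 2
G(9) = mex{2,1,0} = 3
G(10) = mex{2,2,1} = 0
G(11) = mex{2,2,1} = 0
G(12) = mex{3,2,1} = 0
G(13) = mex{0,3,2} = 1
G(14) = mex{0,0,2} = 1
G(15) = mex{0,0,2} = 1
G(16) = mex{1,0,3} = 2
G(17) = mex{1,1,0} = 2
G(18) = mex{1,1,0} = 2
G(19) = mex{2,1,0} = 3
G(20) = mex{2,2,1} = 0
G(21) = mex{2,2,1} = 0
G(n+10) = G(n) holds for n = 0,…,6 (a full window of length max(S) = 7), so the sequence is purely periodic with period 10.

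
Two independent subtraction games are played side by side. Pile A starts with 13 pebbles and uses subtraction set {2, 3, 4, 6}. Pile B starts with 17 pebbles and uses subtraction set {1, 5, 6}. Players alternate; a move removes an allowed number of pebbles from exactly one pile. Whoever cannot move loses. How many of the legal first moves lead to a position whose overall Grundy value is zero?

Pile A, S = {2, 3, 4, 6}:
n :  0  1  2  3  4  5  6  7  8  9 10 11 12 13
G :  0  0  1  1  2  2  3  3  0  0  1  1  2  2
G_A(13) = 2.
Pile B, S = {1, 5, 6}:
n :  0  1  2  3  4  5  6  7  8  9 10 11 12 13 14 15 16 17
G :  0  1  0  1  0  1  2  3  2  3  2  0  1  0  1  0  1  2
G_B(17) = 2.
Combined Grundy value = 2 ⊕ 2 = 0.
A winning move leaves total XOR = 0, i.e. changes one component's Grundy value g to g ⊕ X where X is the current total.
Pile A: target g' = 2⊕0 = 2, but every legal move changes the Grundy value (mex property), so 0 moves.
Pile B: target g' = 2⊕0 = 2, but every legal move changes the Grundy value (mex property), so 0 moves.

0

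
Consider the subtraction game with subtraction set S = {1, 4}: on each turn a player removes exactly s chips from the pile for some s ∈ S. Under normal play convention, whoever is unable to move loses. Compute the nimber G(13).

n :  0  1  2  3  4  5  6  7  8  9 10 11 12 13
G :  0  1  0  1  2  0  1  0  1  2  0  1  0  1

1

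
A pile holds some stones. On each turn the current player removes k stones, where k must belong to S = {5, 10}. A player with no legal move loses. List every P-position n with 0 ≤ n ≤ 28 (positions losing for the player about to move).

n :  0  1  2  3  4  5  6  7  8  9 10 11 12 13 14 15 16 17 18 19 20 21 22 23 24 25 26 27 28
G :  0  0  0  0  0  1  1  1  1  1  2  2  2  2  2  0  0  0  0  0  1  1  1  1  1  2  2  2  2
P-positions are exactly the n with G(n) = 0.

0, 1, 2, 3, 4, 15, 16, 17, 18, 19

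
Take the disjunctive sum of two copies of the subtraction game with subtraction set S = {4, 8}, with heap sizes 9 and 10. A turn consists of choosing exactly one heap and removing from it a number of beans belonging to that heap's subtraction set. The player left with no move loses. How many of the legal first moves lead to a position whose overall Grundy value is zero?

All heaps use S = {4, 8}:
G(0) = 0
G(1) = mex{} = 0
G(2) = mex{} = 0
G(3) = mex{} = 0
G(4) = mex{0} = 1
G(5) = mex{0} = 1
G(6) = mex{0} = 1
G(7) = mex{0} = 1
G(8) = mex{1,0} = 2
G(9) = mex{1,0} = 2
G(10) = mex{1,0} = 2
Heap A: G(9) = 2.
Heap B: G(10) = 2.
Combined Grundy value = 2 ⊕ 2 = 0.
A winning move leaves total XOR = 0, i.e. changes one component's Grundy value g to g ⊕ X where X is the current total.
Heap A: target g' = 2⊕0 = 2, but every legal move changes the Grundy value (mex property), so 0 moves.
Heap B: target g' = 2⊕0 = 2, but every legal move changes the Grundy value (mex property), so 0 moves.

0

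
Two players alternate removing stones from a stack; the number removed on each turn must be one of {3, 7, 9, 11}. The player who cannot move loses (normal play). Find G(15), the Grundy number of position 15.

3

n :  0  1  2  3  4  5  6  7  8  9 10 11 12 13 14 15
G :  0  0  0  1  1  1  0  2  2  1  3  3  2  2  0  3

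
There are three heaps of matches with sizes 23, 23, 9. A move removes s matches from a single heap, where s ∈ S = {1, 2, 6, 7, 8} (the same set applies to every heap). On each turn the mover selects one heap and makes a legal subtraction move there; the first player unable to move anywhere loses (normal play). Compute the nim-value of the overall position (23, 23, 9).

3

All heaps use S = {1, 2, 6, 7, 8}:
n :  0  1  2  3  4  5  6  7  8  9 10 11 12 13 14 15 16 17 18 19 20 21 22 23
G :  0  1  2  0  1  2  3  4  5  3  4  5  0  1  2  0  1  2  3  4  5  3  4  5
Heap A: G(23) = 5.
Heap B: G(23) = 5.
Heap C: G(9) = 3.
Combined Grundy value = 5 ⊕ 5 ⊕ 3 = 3.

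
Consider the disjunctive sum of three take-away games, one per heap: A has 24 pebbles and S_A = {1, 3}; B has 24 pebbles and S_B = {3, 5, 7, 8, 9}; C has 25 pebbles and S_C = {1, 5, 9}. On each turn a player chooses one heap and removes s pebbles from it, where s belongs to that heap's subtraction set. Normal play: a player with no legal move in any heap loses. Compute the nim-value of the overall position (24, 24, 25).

Heap A, S = {1, 3}:
G(0) = 0
G(1) = mex{0} = 1
G(2) = mex{1} = 0
G(3) = mex{0,0} = 1
G(4) = mex{1,1} = 0
G(5) = mex{0,0} = 1
G(6) = mex{1,1} = 0
G(7) = mex{0,0} = 1
G(8) = mex{1,1} = 0
G(9) = mex{0,0} = 1
G(10) = mex{1,1} = 0
G(11) = mex{0,0} = 1
G(12) = mex{1,1} = 0
G(13) = mex{0,0} = 1
G(14) = mex{1,1} = 0
G(15) = mex{0,0} = 1
G(16) = mex{1,1} = 0
G(17) = mex{0,0} = 1
G(18) = mex{1,1} = 0
G(19) = mex{0,0} = 1
G(20) = mex{1,1} = 0
G(21) = mex{0,0} = 1
G(22) = mex{1,1} = 0
G(23) = mex{0,0} = 1
G(24) = mex{1,1} = 0
G_A(24) = 0.
Heap B, S = {3, 5, 7, 8, 9}:
n :  0  1  2  3  4  5  6  7  8  9 10 11 12 13 14 15 16 17 18 19 20 21 22 23 24
G :  0  0  0  1  1  1  2  2  2  3  3  3  0  0  0  1  1  1  2  2  2  3  3  3  0
G_B(24) = 0.
Heap C, S = {1, 5, 9}:
n :  0  1  2  3  4  5  6  7  8  9 10 11 12 13 14 15 16 17 18 19 20 21 22 23 24 25
G :  0  1  0  1  0  1  0  1  0  1  0  1  0  1  0  1  0  1  0  1  0  1  0  1  0  1
G_C(25) = 1.
Combined Grundy value = 0 ⊕ 0 ⊕ 1 = 1.

1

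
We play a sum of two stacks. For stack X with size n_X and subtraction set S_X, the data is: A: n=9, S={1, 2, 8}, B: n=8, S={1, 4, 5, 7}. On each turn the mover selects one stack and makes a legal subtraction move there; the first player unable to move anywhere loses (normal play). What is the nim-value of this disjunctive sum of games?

Stack A, S = {1, 2, 8}:
n : 0 1 2 3 4 5 6 7 8 9
G : 0 1 2 0 1 2 0 1 2 0
G_A(9) = 0.
Stack B, S = {1, 4, 5, 7}:
G(0) = 0
G(1) = mex{0} = 1
G(2) = mex{1} = 0
G(3) = mex{0} = 1
G(4) = mex{1,0} = 2
G(5) = mex{2,1,0} = 3
G(6) = mex{3,0,1} = 2
G(7) = mex{2,1,0,0} = 3
G(8) = mex{3,2,1,1} = 0
G_B(8) = 0.
Combined Grundy value = 0 ⊕ 0 = 0.

0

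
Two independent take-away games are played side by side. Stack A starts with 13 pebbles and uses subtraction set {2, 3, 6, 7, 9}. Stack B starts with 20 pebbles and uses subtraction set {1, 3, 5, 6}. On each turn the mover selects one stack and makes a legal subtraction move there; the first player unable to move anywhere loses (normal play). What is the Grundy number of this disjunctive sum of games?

Stack A, S = {2, 3, 6, 7, 9}:
n :  0  1  2  3  4  5  6  7  8  9 10 11 12 13
G :  0  0  1  1  2  0  3  1  2  2  3  3  4  0
G_A(13) = 0.
Stack B, S = {1, 3, 5, 6}:
G(0) = 0
G(1) = mex{0} = 1
G(2) = mex{1} = 0
G(3) = mex{0,0} = 1
G(4) = mex{1,1} = 0
G(5) = mex{0,0,0} = 1
G(6) = mex{1,1,1,0} = 2
G(7) = mex{2,0,0,1} = 3
G(8) = mex{3,1,1,0} = 2
G(9) = mex{2,2,0,1} = 3
G(10) = mex{3,3,1,0} = 2
G(11) = mex{2,2,2,1} = 0
G(12) = mex{0,3,3,2} = 1
G(13) = mex{1,2,2,3} = 0
G(14) = mex{0,0,3,2} = 1
G(15) = mex{1,1,2,3} = 0
G(16) = mex{0,0,0,2} = 1
G(17) = mex{1,1,1,0} = 2
G(18) = mex{2,0,0,1} = 3
G(19) = mex{3,1,1,0} = 2
G(20) = mex{2,2,0,1} = 3
G_B(20) = 3.
Combined Grundy value = 0 ⊕ 3 = 3.

3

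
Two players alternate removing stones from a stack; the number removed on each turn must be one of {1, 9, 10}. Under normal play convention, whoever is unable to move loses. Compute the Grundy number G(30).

G(0) = 0
G(1) = mex{0} = 1
G(2) = mex{1} = 0
G(3) = mex{0} = 1
G(4) = mex{1} = 0
G(5) = mex{0} = 1
G(6) = mex{1} = 0
G(7) = mex{0} = 1
G(8) = mex{1} = 0
G(9) = mex{0,0} = 1
G(10) = mex{1,1,0} = 2
G(11) = mex{2,0,1} = 3
G(12) = mex{3,1,0} = 2
G(13) = mex{2,0,1} = 3
G(14) = mex{3,1,0} = 2
G(15) = mex{2,0,1} = 3
G(16) = mex{3,1,0} = 2
G(17) = mex{2,0,1} = 3
G(18) = mex{3,1,0} = 2
G(19) = mex{2,2,1} = 0
G(20) = mex{0,3,2} = 1
G(21) = mex{1,2,3} = 0
G(22) = mex{0,3,2} = 1
G(23) = mex{1,2,3} = 0
G(24) = mex{0,3,2} = 1
G(25) = mex{1,2,3} = 0
G(26) = mex{0,3,2} = 1
G(27) = mex{1,2,3} = 0
G(28) = mex{0,0,2} = 1
G(29) = mex{1,1,0} = 2
G(30) = mex{2,0,1} = 3

3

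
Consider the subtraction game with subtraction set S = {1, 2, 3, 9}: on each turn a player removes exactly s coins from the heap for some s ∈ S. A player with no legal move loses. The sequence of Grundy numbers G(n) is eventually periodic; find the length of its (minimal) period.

G(0) = 0
G(1) = mex{0} = 1
G(2) = mex{1,0} = 2
G(3) = mex{2,1,0} = 3
G(4) = mex{3,2,1} = 0
G(5) = mex{0,3,2} = 1
G(6) = mex{1,0,3} = 2
G(7) = mex{2,1,0} = 3
G(8) = mex{3,2,1} = 0
G(9) = mex{0,3,2,0} = 1
G(10) = mex{1,0,3,1} = 2
G(11) = mex{2,1,0,2} = 3
G(12) = mex{3,2,1,3} = 0
G(13) = mex{0,3,2,0} = 1
G(14) = mex{1,0,3,1} = 2
G(n+4) = G(n) holds for n = 0,…,8 (a full window of length max(S) = 9), so the sequence is purely periodic with period 4.

4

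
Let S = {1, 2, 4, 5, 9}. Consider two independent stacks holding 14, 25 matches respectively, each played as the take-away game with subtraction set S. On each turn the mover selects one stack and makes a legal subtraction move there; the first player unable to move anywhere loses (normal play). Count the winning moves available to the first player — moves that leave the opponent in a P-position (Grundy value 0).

All stacks use S = {1, 2, 4, 5, 9}:
n :  0  1  2  3  4  5  6  7  8  9 10 11 12 13 14 15 16 17 18 19 20 21 22 23 24 25
G :  0  1  2  0  1  2  0  1  2  3  4  5  3  0  1  2  0  1  2  0  1  2  3  4  5  3
Stack A: G(14) = 1.
Stack B: G(25) = 3.
Combined Grundy value = 1 ⊕ 3 = 2.
A winning move leaves total XOR = 0, i.e. changes one component's Grundy value g to g ⊕ X where X is the current total.
Stack A: need g' = 1⊕2 = 3. Options: 14−1→G=0, 14−2→G=3, 14−4→G=4, 14−5→G=3, 14−9→G=2. Hits: 2.
Stack B: need g' = 3⊕2 = 1. Options: 25−1→G=5, 25−2→G=4, 25−4→G=2, 25−5→G=1, 25−9→G=0. Hits: 1.

3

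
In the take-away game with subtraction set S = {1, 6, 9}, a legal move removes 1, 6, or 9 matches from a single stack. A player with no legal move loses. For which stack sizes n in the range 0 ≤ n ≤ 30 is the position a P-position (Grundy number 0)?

G(0) = 0
G(1) = mex{0} = 1
G(2) = mex{1} = 0
G(3) = mex{0} = 1
G(4) = mex{1} = 0
G(5) = mex{0} = 1
G(6) = mex{1,0} = 2
G(7) = mex{2,1} = 0
G(8) = mex{0,0} = 1
G(9) = mex{1,1,0} = 2
G(10) = mex{2,0,1} = 3
G(11) = mex{3,1,0} = 2
G(12) = mex{2,2,1} = 0
G(13) = mex{0,0,0} = 1
G(14) = mex{1,1,1} = 0
G(15) = mex{0,2,2} = 1
G(16) = mex{1,3,0} = 2
G(17) = mex{2,2,1} = 0
G(18) = mex{0,0,2} = 1
G(19) = mex{1,1,3} = 0
G(20) = mex{0,0,2} = 1
G(21) = mex{1,1,0} = 2
G(22) = mex{2,2,1} = 0
G(23) = mex{0,0,0} = 1
G(24) = mex{1,1,1} = 0
G(25) = mex{0,0,2} = 1
G(26) = mex{1,1,0} = 2
G(27) = mex{2,2,1} = 0
G(28) = mex{0,0,0} = 1
G(29) = mex{1,1,1} = 0
G(30) = mex{0,0,2} = 1
P-positions are exactly the n with G(n) = 0.

0, 2, 4, 7, 12, 14, 17, 19, 22, 24, 27, 29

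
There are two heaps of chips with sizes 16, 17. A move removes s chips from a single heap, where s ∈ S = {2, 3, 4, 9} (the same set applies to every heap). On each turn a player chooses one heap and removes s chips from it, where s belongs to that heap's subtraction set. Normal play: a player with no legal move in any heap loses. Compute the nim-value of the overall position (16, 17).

0

All heaps use S = {2, 3, 4, 9}:
n :  0  1  2  3  4  5  6  7  8  9 10 11 12 13 14 15 16 17
G :  0  0  1  1  2  2  0  0  1  1  2  2  0  0  1  1  2  2
Heap A: G(16) = 2.
Heap B: G(17) = 2.
Combined Grundy value = 2 ⊕ 2 = 0.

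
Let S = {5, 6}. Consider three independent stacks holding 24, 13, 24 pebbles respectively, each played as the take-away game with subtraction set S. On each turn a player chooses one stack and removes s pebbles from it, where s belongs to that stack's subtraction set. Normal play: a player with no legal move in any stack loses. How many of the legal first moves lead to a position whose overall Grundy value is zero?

0

All stacks use S = {5, 6}:
G(0) = 0
G(1) = mex{} = 0
G(2) = mex{} = 0
G(3) = mex{} = 0
G(4) = mex{} = 0
G(5) = mex{0} = 1
G(6) = mex{0,0} = 1
G(7) = mex{0,0} = 1
G(8) = mex{0,0} = 1
G(9) = mex{0,0} = 1
G(10) = mex{1,0} = 2
G(11) = mex{1,1} = 0
G(12) = mex{1,1} = 0
G(13) = mex{1,1} = 0
G(14) = mex{1,1} = 0
G(15) = mex{2,1} = 0
G(16) = mex{0,2} = 1
G(17) = mex{0,0} = 1
G(18) = mex{0,0} = 1
G(19) = mex{0,0} = 1
G(20) = mex{0,0} = 1
G(21) = mex{1,0} = 2
G(22) = mex{1,1} = 0
G(23) = mex{1,1} = 0
G(24) = mex{1,1} = 0
Stack A: G(24) = 0.
Stack B: G(13) = 0.
Stack C: G(24) = 0.
Combined Grundy value = 0 ⊕ 0 ⊕ 0 = 0.
A winning move leaves total XOR = 0, i.e. changes one component's Grundy value g to g ⊕ X where X is the current total.
Stack A: target g' = 0⊕0 = 0, but every legal move changes the Grundy value (mex property), so 0 moves.
Stack B: target g' = 0⊕0 = 0, but every legal move changes the Grundy value (mex property), so 0 moves.
Stack C: target g' = 0⊕0 = 0, but every legal move changes the Grundy value (mex property), so 0 moves.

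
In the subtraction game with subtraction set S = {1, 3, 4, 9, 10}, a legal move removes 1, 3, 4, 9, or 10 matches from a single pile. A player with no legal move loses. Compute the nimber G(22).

n :  0  1  2  3  4  5  6  7  8  9 10 11 12 13 14 15 16 17 18 19 20 21 22
G :  0  1  0  1  2  3  2  0  1  4  3  2  3  0  1  0  1  2  3  2  0  1  4

4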